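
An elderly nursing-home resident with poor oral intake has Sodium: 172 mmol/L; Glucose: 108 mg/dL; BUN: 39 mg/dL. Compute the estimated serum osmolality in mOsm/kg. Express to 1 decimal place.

363.9 mOsm/kg

Calculated osmolality = 2·Na + glucose/18 + BUN/2.8
= 2·172 + 108/18 + 39/2.8
= 344 + 6 + 13.93
= 363.93 mOsm/kg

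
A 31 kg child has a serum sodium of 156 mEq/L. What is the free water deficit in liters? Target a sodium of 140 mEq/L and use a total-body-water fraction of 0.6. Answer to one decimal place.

TBW = 0.6 · 31 = 18.6 L
Free water deficit = TBW · (Na/140 − 1)
= 18.6 · (156/140 − 1)
= 18.6 · 0.1143
= 2.13 L

2.1 L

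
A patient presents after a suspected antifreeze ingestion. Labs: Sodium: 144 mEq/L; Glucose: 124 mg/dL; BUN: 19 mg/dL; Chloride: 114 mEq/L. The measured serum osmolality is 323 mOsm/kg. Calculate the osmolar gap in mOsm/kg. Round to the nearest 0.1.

21.3 mOsm/kg

Calculated osmolality = 2·Na + glucose/18 + BUN/2.8
= 2·144 + 124/18 + 19/2.8
= 288 + 6.89 + 6.79
= 301.68 mOsm/kg ≈ 301.7 mOsm/kg
Osmolar gap = measured − calculated = 323 − 301.7 = 21.3 mOsm/kg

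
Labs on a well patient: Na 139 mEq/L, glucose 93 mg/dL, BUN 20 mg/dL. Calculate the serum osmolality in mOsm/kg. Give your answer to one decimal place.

Calculated osmolality = 2·Na + glucose/18 + BUN/2.8
= 2·139 + 93/18 + 20/2.8
= 278 + 5.17 + 7.14
= 290.31 mOsm/kg

290.3 mOsm/kg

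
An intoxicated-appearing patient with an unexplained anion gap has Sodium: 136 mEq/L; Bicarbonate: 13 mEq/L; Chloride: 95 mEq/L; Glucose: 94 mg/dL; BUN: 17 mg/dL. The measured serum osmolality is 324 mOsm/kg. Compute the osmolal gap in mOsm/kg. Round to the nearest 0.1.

40.7 mOsm/kg

Calculated osmolality = 2·Na + glucose/18 + BUN/2.8
= 2·136 + 94/18 + 17/2.8
= 272 + 5.22 + 6.07
= 283.29 mOsm/kg ≈ 283.3 mOsm/kg
Osmolar gap = measured − calculated = 324 − 283.3 = 40.7 mOsm/kg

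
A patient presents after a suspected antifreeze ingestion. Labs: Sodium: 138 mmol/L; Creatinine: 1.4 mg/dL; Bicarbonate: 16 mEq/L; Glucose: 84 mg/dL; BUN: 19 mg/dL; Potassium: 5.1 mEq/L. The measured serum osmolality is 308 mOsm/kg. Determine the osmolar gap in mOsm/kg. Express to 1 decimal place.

20.5 mOsm/kg

Calculated osmolality = 2·Na + glucose/18 + BUN/2.8
= 2·138 + 84/18 + 19/2.8
= 276 + 4.67 + 6.79
= 287.46 mOsm/kg ≈ 287.5 mOsm/kg
Osmolar gap = measured − calculated = 308 − 287.5 = 20.5 mOsm/kg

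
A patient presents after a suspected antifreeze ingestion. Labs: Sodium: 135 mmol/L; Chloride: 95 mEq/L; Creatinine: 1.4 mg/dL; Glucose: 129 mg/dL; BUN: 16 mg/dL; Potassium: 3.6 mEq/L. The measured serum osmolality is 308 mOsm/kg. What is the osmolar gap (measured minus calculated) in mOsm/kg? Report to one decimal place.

25.1 mOsm/kg

Calculated osmolality = 2·Na + glucose/18 + BUN/2.8
= 2·135 + 129/18 + 16/2.8
= 270 + 7.17 + 5.71
= 282.88 mOsm/kg ≈ 282.9 mOsm/kg
Osmolar gap = measured − calculated = 308 − 282.9 = 25.1 mOsm/kg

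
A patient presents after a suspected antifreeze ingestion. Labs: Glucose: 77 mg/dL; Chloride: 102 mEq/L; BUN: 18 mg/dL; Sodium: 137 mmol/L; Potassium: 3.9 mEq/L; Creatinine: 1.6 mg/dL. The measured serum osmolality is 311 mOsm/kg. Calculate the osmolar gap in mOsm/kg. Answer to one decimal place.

26.3 mOsm/kg

Calculated osmolality = 2·Na + glucose/18 + BUN/2.8
= 2·137 + 77/18 + 18/2.8
= 274 + 4.28 + 6.43
= 284.71 mOsm/kg ≈ 284.7 mOsm/kg
Osmolar gap = measured − calculated = 311 − 284.7 = 26.3 mOsm/kg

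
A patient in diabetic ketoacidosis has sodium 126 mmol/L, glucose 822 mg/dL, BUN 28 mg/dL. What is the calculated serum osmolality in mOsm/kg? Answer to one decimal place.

307.7 mOsm/kg

Calculated osmolality = 2·Na + glucose/18 + BUN/2.8
= 2·126 + 822/18 + 28/2.8
= 252 + 45.67 + 10
= 307.67 mOsm/kg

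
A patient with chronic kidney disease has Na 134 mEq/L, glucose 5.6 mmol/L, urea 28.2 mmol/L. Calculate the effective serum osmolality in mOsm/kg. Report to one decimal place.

Effective osmolality excludes urea (freely permeant across cell membranes):
2·Na + glucose
= 2·134 + 5.6
= 268 + 5.6
= 273.6 mOsm/kg

273.6 mOsm/kg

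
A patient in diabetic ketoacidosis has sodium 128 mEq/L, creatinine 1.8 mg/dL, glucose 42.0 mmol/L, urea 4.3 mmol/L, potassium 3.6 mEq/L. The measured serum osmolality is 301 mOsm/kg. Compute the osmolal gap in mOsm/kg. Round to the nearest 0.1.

Calculated osmolality = 2·Na + glucose + urea
= 2·128 + 42 + 4.3
= 256 + 42 + 4.30
= 302.3 mOsm/kg ≈ 302.3 mOsm/kg
Osmolar gap = measured − calculated = 301 − 302.3 = -1.3 mOsm/kg

-1.3 mOsm/kg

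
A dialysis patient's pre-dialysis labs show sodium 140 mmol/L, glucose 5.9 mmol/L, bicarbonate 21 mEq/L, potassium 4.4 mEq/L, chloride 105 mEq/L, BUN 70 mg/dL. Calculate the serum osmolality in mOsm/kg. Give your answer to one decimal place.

Calculated osmolality = 2·Na + glucose + BUN/2.8
= 2·140 + 5.9 + 70/2.8
= 280 + 5.90 + 25
= 310.9 mOsm/kg

310.9 mOsm/kg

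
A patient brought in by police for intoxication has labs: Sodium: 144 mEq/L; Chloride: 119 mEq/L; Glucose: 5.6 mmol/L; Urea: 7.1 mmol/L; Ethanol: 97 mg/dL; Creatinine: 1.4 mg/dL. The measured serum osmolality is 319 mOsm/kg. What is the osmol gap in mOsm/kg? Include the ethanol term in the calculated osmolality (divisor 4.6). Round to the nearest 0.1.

-2.8 mOsm/kg

Calculated osmolality = 2·Na + glucose + urea + ethanol/4.6
= 2·144 + 5.6 + 7.1 + 97/4.6
= 288 + 5.60 + 7.10 + 21.09
= 321.79 mOsm/kg ≈ 321.8 mOsm/kg
Osmolar gap = measured − calculated = 319 − 321.8 = -2.8 mOsm/kg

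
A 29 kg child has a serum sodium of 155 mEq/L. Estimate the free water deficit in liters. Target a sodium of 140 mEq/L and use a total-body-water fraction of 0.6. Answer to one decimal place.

1.9 L

TBW = 0.6 · 29 = 17.4 L
Free water deficit = TBW · (Na/140 − 1)
= 17.4 · (155/140 − 1)
= 17.4 · 0.1071
= 1.86 L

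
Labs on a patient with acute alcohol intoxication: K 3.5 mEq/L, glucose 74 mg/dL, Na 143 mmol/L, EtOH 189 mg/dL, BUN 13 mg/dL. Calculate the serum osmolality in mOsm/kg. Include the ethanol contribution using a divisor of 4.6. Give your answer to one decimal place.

Calculated osmolality = 2·Na + glucose/18 + BUN/2.8 + ethanol/4.6
= 2·143 + 74/18 + 13/2.8 + 189/4.6
= 286 + 4.11 + 4.64 + 41.09
= 335.84 mOsm/kg

335.8 mOsm/kg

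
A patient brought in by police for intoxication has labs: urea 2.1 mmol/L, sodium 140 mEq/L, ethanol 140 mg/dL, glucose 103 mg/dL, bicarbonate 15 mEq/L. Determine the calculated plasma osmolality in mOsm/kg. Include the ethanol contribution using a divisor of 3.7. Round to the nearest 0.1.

Calculated osmolality = 2·Na + glucose/18 + urea + ethanol/3.7
= 2·140 + 103/18 + 2.1 + 140/3.7
= 280 + 5.72 + 2.10 + 37.84
= 325.66 mOsm/kg

325.7 mOsm/kg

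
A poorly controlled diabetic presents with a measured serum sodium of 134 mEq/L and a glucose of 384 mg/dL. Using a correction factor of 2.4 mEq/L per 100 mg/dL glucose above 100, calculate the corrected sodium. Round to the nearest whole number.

Corrected Na = measured Na + 2.4 · (glucose − 100)/100
= 134 + 2.4 · (384 − 100)/100
= 134 + 6.8
= 140.8 mEq/L

141 mEq/L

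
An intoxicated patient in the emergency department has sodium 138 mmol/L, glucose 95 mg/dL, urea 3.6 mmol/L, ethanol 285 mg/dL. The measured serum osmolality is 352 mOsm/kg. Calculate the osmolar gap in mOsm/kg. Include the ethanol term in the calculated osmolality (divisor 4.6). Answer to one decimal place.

Calculated osmolality = 2·Na + glucose/18 + urea + ethanol/4.6
= 2·138 + 95/18 + 3.6 + 285/4.6
= 276 + 5.28 + 3.60 + 61.96
= 346.84 mOsm/kg ≈ 346.8 mOsm/kg
Osmolar gap = measured − calculated = 352 − 346.8 = 5.2 mOsm/kg

5.2 mOsm/kg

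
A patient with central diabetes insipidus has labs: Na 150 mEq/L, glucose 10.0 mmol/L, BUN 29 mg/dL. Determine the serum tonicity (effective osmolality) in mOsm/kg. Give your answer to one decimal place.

310.0 mOsm/kg

Effective osmolality excludes urea (freely permeant across cell membranes):
2·Na + glucose
= 2·150 + 10
= 300 + 10
= 310 mOsm/kg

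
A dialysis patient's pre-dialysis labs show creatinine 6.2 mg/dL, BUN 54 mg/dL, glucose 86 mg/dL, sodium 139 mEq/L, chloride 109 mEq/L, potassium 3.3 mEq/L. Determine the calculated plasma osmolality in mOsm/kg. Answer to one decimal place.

302.1 mOsm/kg

Calculated osmolality = 2·Na + glucose/18 + BUN/2.8
= 2·139 + 86/18 + 54/2.8
= 278 + 4.78 + 19.29
= 302.07 mOsm/kg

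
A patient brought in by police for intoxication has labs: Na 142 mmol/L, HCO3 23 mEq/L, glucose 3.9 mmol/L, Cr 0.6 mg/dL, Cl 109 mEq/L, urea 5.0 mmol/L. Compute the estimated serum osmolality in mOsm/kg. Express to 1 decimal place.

Calculated osmolality = 2·Na + glucose + urea
= 2·142 + 3.9 + 5
= 284 + 3.90 + 5
= 292.9 mOsm/kg

292.9 mOsm/kg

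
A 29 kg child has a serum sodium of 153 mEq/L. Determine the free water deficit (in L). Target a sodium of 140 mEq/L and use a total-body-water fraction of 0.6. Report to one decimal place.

TBW = 0.6 · 29 = 17.4 L
Free water deficit = TBW · (Na/140 − 1)
= 17.4 · (153/140 − 1)
= 17.4 · 0.0929
= 1.62 L

1.6 L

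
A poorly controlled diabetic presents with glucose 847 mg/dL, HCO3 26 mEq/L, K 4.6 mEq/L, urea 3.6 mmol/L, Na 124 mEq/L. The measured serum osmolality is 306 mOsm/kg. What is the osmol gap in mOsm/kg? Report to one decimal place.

7.3 mOsm/kg

Calculated osmolality = 2·Na + glucose/18 + urea
= 2·124 + 847/18 + 3.6
= 248 + 47.06 + 3.60
= 298.66 mOsm/kg ≈ 298.7 mOsm/kg
Osmolar gap = measured − calculated = 306 − 298.7 = 7.3 mOsm/kg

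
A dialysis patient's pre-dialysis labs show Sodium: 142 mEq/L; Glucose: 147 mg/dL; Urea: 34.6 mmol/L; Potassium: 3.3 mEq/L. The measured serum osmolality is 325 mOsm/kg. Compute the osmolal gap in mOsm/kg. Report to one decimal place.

-1.8 mOsm/kg

Calculated osmolality = 2·Na + glucose/18 + urea
= 2·142 + 147/18 + 34.6
= 284 + 8.17 + 34.60
= 326.77 mOsm/kg ≈ 326.8 mOsm/kg
Osmolar gap = measured − calculated = 325 − 326.8 = -1.8 mOsm/kg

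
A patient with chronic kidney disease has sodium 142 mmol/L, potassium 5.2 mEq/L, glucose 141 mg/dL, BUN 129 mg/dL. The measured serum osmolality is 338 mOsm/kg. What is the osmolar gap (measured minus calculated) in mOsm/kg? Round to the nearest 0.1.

0.1 mOsm/kg

Calculated osmolality = 2·Na + glucose/18 + BUN/2.8
= 2·142 + 141/18 + 129/2.8
= 284 + 7.83 + 46.07
= 337.9 mOsm/kg ≈ 337.9 mOsm/kg
Osmolar gap = measured − calculated = 338 − 337.9 = 0.1 mOsm/kg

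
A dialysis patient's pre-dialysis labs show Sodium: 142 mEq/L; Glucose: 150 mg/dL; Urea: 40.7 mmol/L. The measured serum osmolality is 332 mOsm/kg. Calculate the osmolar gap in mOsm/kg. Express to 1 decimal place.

Calculated osmolality = 2·Na + glucose/18 + urea
= 2·142 + 150/18 + 40.7
= 284 + 8.33 + 40.70
= 333.03 mOsm/kg ≈ 333.0 mOsm/kg
Osmolar gap = measured − calculated = 332 − 333.0 = -1.0 mOsm/kg

-1.0 mOsm/kg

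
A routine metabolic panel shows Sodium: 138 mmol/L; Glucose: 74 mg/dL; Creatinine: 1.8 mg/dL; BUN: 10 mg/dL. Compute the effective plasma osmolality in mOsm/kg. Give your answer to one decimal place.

280.1 mOsm/kg

Effective osmolality excludes urea (freely permeant across cell membranes):
2·Na + glucose/18
= 2·138 + 74/18
= 276 + 4.11
= 280.11 mOsm/kg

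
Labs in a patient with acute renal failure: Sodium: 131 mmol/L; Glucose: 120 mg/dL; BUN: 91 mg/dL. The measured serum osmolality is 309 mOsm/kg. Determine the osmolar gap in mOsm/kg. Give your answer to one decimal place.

7.8 mOsm/kg

Calculated osmolality = 2·Na + glucose/18 + BUN/2.8
= 2·131 + 120/18 + 91/2.8
= 262 + 6.67 + 32.50
= 301.17 mOsm/kg ≈ 301.2 mOsm/kg
Osmolar gap = measured − calculated = 309 − 301.2 = 7.8 mOsm/kg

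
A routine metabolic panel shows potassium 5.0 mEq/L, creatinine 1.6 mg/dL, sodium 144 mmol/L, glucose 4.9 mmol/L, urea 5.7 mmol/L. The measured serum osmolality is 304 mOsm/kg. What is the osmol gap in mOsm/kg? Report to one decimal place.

5.4 mOsm/kg

Calculated osmolality = 2·Na + glucose + urea
= 2·144 + 4.9 + 5.7
= 288 + 4.90 + 5.70
= 298.6 mOsm/kg ≈ 298.6 mOsm/kg
Osmolar gap = measured − calculated = 304 − 298.6 = 5.4 mOsm/kg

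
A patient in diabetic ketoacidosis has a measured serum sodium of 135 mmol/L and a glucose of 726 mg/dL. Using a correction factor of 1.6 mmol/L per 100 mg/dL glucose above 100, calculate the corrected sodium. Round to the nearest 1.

Corrected Na = measured Na + 1.6 · (glucose − 100)/100
= 135 + 1.6 · (726 − 100)/100
= 135 + 10
= 145 mmol/L

145 mmol/L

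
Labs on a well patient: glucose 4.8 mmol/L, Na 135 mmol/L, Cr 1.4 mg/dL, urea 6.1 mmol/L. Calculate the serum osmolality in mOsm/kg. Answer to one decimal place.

280.9 mOsm/kg

Calculated osmolality = 2·Na + glucose + urea
= 2·135 + 4.8 + 6.1
= 270 + 4.80 + 6.10
= 280.9 mOsm/kg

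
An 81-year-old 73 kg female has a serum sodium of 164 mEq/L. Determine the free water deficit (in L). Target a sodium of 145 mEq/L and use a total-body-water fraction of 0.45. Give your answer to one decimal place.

TBW = 0.45 · 73 = 32.85 L
Free water deficit = TBW · (Na/145 − 1)
= 32.85 · (164/145 − 1)
= 32.85 · 0.131
= 4.3 L

4.3 L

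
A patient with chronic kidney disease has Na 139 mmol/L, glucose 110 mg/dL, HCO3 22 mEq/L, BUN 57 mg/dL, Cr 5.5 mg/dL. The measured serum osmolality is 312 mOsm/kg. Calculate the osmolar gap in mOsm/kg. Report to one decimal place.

Calculated osmolality = 2·Na + glucose/18 + BUN/2.8
= 2·139 + 110/18 + 57/2.8
= 278 + 6.11 + 20.36
= 304.47 mOsm/kg ≈ 304.5 mOsm/kg
Osmolar gap = measured − calculated = 312 − 304.5 = 7.5 mOsm/kg

7.5 mOsm/kg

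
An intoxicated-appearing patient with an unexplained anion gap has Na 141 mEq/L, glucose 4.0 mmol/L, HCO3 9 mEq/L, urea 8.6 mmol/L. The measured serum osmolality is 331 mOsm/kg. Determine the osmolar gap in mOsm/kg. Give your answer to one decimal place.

Calculated osmolality = 2·Na + glucose + urea
= 2·141 + 4 + 8.6
= 282 + 4 + 8.60
= 294.6 mOsm/kg ≈ 294.6 mOsm/kg
Osmolar gap = measured − calculated = 331 − 294.6 = 36.4 mOsm/kg

36.4 mOsm/kg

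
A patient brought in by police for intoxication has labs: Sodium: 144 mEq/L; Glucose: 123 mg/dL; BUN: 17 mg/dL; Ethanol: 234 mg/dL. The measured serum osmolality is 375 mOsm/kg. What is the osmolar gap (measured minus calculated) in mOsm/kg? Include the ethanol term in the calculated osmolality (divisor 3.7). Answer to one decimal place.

10.9 mOsm/kg

Calculated osmolality = 2·Na + glucose/18 + BUN/2.8 + ethanol/3.7
= 2·144 + 123/18 + 17/2.8 + 234/3.7
= 288 + 6.83 + 6.07 + 63.24
= 364.14 mOsm/kg ≈ 364.1 mOsm/kg
Osmolar gap = measured − calculated = 375 − 364.1 = 10.9 mOsm/kg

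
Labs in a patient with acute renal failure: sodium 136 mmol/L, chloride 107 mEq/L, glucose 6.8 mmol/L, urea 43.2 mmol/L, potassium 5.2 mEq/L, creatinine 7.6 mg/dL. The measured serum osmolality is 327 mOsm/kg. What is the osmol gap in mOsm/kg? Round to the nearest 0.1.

Calculated osmolality = 2·Na + glucose + urea
= 2·136 + 6.8 + 43.2
= 272 + 6.80 + 43.20
= 322 mOsm/kg ≈ 322.0 mOsm/kg
Osmolar gap = measured − calculated = 327 − 322.0 = 5.0 mOsm/kg

5.0 mOsm/kg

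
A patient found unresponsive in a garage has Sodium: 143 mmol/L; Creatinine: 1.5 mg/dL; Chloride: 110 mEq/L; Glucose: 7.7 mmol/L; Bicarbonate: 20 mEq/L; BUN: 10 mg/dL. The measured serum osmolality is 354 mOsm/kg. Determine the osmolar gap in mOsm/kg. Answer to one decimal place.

56.7 mOsm/kg

Calculated osmolality = 2·Na + glucose + BUN/2.8
= 2·143 + 7.7 + 10/2.8
= 286 + 7.70 + 3.57
= 297.27 mOsm/kg ≈ 297.3 mOsm/kg
Osmolar gap = measured − calculated = 354 − 297.3 = 56.7 mOsm/kg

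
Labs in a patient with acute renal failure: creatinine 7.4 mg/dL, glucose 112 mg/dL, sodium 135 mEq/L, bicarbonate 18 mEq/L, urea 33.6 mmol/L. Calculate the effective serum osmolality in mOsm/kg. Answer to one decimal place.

276.2 mOsm/kg

Effective osmolality excludes urea (freely permeant across cell membranes):
2·Na + glucose/18
= 2·135 + 112/18
= 270 + 6.22
= 276.22 mOsm/kg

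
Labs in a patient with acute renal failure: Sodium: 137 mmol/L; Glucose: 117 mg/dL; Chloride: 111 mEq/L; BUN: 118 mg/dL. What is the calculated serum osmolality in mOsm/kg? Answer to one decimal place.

Calculated osmolality = 2·Na + glucose/18 + BUN/2.8
= 2·137 + 117/18 + 118/2.8
= 274 + 6.50 + 42.14
= 322.64 mOsm/kg

322.6 mOsm/kg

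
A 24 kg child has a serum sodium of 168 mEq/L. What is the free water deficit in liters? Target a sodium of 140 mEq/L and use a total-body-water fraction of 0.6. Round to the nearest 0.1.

TBW = 0.6 · 24 = 14.4 L
Free water deficit = TBW · (Na/140 − 1)
= 14.4 · (168/140 − 1)
= 14.4 · 0.2
= 2.88 L

2.9 L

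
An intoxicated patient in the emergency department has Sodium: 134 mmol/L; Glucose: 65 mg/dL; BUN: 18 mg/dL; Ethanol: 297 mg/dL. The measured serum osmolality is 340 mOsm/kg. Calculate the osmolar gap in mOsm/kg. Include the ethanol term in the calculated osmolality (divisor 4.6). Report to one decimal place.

Calculated osmolality = 2·Na + glucose/18 + BUN/2.8 + ethanol/4.6
= 2·134 + 65/18 + 18/2.8 + 297/4.6
= 268 + 3.61 + 6.43 + 64.57
= 342.61 mOsm/kg ≈ 342.6 mOsm/kg
Osmolar gap = measured − calculated = 340 − 342.6 = -2.6 mOsm/kg

-2.6 mOsm/kg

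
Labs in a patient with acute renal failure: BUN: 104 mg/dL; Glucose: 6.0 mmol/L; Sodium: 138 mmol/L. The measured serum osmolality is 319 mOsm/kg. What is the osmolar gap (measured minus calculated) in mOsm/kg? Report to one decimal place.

Calculated osmolality = 2·Na + glucose + BUN/2.8
= 2·138 + 6 + 104/2.8
= 276 + 6 + 37.14
= 319.14 mOsm/kg ≈ 319.1 mOsm/kg
Osmolar gap = measured − calculated = 319 − 319.1 = -0.1 mOsm/kg

-0.1 mOsm/kg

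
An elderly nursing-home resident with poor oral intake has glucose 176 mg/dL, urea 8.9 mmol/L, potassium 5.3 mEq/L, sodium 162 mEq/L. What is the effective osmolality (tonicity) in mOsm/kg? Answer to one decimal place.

333.8 mOsm/kg

Effective osmolality excludes urea (freely permeant across cell membranes):
2·Na + glucose/18
= 2·162 + 176/18
= 324 + 9.78
= 333.78 mOsm/kg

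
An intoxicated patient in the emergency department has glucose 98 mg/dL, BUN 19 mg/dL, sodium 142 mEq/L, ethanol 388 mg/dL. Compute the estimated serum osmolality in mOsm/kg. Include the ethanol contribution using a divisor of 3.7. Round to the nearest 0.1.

Calculated osmolality = 2·Na + glucose/18 + BUN/2.8 + ethanol/3.7
= 2·142 + 98/18 + 19/2.8 + 388/3.7
= 284 + 5.44 + 6.79 + 104.86
= 401.09 mOsm/kg

401.1 mOsm/kg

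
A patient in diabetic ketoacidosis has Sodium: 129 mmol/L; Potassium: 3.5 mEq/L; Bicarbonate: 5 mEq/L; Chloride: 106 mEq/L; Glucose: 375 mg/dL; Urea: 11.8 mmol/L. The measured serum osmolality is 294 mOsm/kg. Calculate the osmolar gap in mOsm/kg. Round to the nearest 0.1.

3.4 mOsm/kg

Calculated osmolality = 2·Na + glucose/18 + urea
= 2·129 + 375/18 + 11.8
= 258 + 20.83 + 11.80
= 290.63 mOsm/kg ≈ 290.6 mOsm/kg
Osmolar gap = measured − calculated = 294 − 290.6 = 3.4 mOsm/kg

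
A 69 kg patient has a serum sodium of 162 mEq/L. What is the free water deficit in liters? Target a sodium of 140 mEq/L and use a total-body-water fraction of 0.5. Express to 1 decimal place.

TBW = 0.5 · 69 = 34.5 L
Free water deficit = TBW · (Na/140 − 1)
= 34.5 · (162/140 − 1)
= 34.5 · 0.1571
= 5.42 L

5.4 L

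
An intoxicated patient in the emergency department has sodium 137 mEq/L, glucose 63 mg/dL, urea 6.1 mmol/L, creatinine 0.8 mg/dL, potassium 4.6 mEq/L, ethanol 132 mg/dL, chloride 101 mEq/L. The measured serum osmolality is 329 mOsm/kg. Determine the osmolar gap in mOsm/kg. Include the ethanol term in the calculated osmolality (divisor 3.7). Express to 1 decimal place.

Calculated osmolality = 2·Na + glucose/18 + urea + ethanol/3.7
= 2·137 + 63/18 + 6.1 + 132/3.7
= 274 + 3.50 + 6.10 + 35.68
= 319.28 mOsm/kg ≈ 319.3 mOsm/kg
Osmolar gap = measured − calculated = 329 − 319.3 = 9.7 mOsm/kg

9.7 mOsm/kg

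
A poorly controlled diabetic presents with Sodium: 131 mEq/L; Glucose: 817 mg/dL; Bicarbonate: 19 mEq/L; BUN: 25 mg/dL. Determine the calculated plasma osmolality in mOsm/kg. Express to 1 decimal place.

Calculated osmolality = 2·Na + glucose/18 + BUN/2.8
= 2·131 + 817/18 + 25/2.8
= 262 + 45.39 + 8.93
= 316.32 mOsm/kg

316.3 mOsm/kg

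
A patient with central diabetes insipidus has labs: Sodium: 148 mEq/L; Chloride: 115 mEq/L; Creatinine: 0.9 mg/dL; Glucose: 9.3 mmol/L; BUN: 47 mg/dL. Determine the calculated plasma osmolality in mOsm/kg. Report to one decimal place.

Calculated osmolality = 2·Na + glucose + BUN/2.8
= 2·148 + 9.3 + 47/2.8
= 296 + 9.30 + 16.79
= 322.09 mOsm/kg

322.1 mOsm/kg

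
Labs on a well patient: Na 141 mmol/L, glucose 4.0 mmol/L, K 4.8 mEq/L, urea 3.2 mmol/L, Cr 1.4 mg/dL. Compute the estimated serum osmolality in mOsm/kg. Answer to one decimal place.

Calculated osmolality = 2·Na + glucose + urea
= 2·141 + 4 + 3.2
= 282 + 4 + 3.20
= 289.2 mOsm/kg

289.2 mOsm/kg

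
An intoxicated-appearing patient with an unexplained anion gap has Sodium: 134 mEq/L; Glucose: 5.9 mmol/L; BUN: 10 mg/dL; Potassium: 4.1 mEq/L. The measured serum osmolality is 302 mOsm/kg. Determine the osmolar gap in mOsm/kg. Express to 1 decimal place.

24.5 mOsm/kg

Calculated osmolality = 2·Na + glucose + BUN/2.8
= 2·134 + 5.9 + 10/2.8
= 268 + 5.90 + 3.57
= 277.47 mOsm/kg ≈ 277.5 mOsm/kg
Osmolar gap = measured − calculated = 302 − 277.5 = 24.5 mOsm/kg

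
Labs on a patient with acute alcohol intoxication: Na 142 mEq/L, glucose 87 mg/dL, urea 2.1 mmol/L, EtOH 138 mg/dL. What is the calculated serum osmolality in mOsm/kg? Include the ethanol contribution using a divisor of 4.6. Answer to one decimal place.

Calculated osmolality = 2·Na + glucose/18 + urea + ethanol/4.6
= 2·142 + 87/18 + 2.1 + 138/4.6
= 284 + 4.83 + 2.10 + 30
= 320.93 mOsm/kg

320.9 mOsm/kg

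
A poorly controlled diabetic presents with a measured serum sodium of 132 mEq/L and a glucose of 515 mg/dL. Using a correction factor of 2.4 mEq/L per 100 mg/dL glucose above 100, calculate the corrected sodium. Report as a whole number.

Corrected Na = measured Na + 2.4 · (glucose − 100)/100
= 132 + 2.4 · (515 − 100)/100
= 132 + 10
= 142 mEq/L

142 mEq/L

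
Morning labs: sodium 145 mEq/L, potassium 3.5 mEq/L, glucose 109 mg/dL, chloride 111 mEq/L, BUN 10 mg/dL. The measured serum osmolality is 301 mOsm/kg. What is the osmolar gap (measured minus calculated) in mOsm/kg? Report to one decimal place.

1.4 mOsm/kg

Calculated osmolality = 2·Na + glucose/18 + BUN/2.8
= 2·145 + 109/18 + 10/2.8
= 290 + 6.06 + 3.57
= 299.63 mOsm/kg ≈ 299.6 mOsm/kg
Osmolar gap = measured − calculated = 301 − 299.6 = 1.4 mOsm/kg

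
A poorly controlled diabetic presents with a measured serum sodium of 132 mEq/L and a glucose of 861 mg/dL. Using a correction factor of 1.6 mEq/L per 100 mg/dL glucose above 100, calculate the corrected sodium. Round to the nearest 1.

Corrected Na = measured Na + 1.6 · (glucose − 100)/100
= 132 + 1.6 · (861 − 100)/100
= 132 + 12.2
= 144.2 mEq/L

144 mEq/L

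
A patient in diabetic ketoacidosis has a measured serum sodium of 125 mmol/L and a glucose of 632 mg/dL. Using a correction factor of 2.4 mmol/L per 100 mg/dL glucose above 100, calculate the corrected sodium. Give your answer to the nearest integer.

138 mmol/L

Corrected Na = measured Na + 2.4 · (glucose − 100)/100
= 125 + 2.4 · (632 − 100)/100
= 125 + 12.8
= 137.8 mmol/L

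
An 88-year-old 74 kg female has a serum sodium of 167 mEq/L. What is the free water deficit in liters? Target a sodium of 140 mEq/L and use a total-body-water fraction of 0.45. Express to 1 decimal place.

TBW = 0.45 · 74 = 33.3 L
Free water deficit = TBW · (Na/140 − 1)
= 33.3 · (167/140 − 1)
= 33.3 · 0.1929
= 6.42 L

6.4 L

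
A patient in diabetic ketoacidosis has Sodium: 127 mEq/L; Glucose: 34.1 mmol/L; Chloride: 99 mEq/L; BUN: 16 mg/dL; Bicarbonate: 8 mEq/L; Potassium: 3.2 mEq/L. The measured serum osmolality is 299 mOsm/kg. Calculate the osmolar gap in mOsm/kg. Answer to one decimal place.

5.2 mOsm/kg

Calculated osmolality = 2·Na + glucose + BUN/2.8
= 2·127 + 34.1 + 16/2.8
= 254 + 34.10 + 5.71
= 293.81 mOsm/kg ≈ 293.8 mOsm/kg
Osmolar gap = measured − calculated = 299 − 293.8 = 5.2 mOsm/kg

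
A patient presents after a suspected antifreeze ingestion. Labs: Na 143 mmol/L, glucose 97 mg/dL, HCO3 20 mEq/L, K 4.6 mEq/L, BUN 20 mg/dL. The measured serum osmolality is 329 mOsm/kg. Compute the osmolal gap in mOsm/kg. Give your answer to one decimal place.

Calculated osmolality = 2·Na + glucose/18 + BUN/2.8
= 2·143 + 97/18 + 20/2.8
= 286 + 5.39 + 7.14
= 298.53 mOsm/kg ≈ 298.5 mOsm/kg
Osmolar gap = measured − calculated = 329 − 298.5 = 30.5 mOsm/kg

30.5 mOsm/kg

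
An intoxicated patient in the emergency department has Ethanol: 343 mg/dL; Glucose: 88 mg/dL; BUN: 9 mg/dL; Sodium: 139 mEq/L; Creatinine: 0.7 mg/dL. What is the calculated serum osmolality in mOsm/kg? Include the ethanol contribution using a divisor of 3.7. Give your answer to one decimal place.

378.8 mOsm/kg

Calculated osmolality = 2·Na + glucose/18 + BUN/2.8 + ethanol/3.7
= 2·139 + 88/18 + 9/2.8 + 343/3.7
= 278 + 4.89 + 3.21 + 92.70
= 378.8 mOsm/kg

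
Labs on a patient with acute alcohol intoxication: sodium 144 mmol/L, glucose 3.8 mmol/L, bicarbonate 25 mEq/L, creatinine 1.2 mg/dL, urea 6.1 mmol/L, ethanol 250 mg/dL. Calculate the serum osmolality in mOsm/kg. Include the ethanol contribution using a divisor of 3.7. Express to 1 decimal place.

Calculated osmolality = 2·Na + glucose + urea + ethanol/3.7
= 2·144 + 3.8 + 6.1 + 250/3.7
= 288 + 3.80 + 6.10 + 67.57
= 365.47 mOsm/kg

365.5 mOsm/kg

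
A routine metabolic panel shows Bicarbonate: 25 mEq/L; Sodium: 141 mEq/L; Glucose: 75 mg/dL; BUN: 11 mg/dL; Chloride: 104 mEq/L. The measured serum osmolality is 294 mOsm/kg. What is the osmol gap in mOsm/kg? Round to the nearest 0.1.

Calculated osmolality = 2·Na + glucose/18 + BUN/2.8
= 2·141 + 75/18 + 11/2.8
= 282 + 4.17 + 3.93
= 290.1 mOsm/kg ≈ 290.1 mOsm/kg
Osmolar gap = measured − calculated = 294 − 290.1 = 3.9 mOsm/kg

3.9 mOsm/kg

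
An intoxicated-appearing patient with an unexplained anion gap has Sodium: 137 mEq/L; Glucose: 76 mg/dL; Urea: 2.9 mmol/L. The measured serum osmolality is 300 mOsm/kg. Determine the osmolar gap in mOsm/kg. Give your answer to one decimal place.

Calculated osmolality = 2·Na + glucose/18 + urea
= 2·137 + 76/18 + 2.9
= 274 + 4.22 + 2.90
= 281.12 mOsm/kg ≈ 281.1 mOsm/kg
Osmolar gap = measured − calculated = 300 − 281.1 = 18.9 mOsm/kg

18.9 mOsm/kg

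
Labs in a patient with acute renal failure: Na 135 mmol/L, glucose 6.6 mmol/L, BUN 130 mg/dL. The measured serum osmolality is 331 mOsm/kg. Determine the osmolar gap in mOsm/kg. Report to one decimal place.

8.0 mOsm/kg

Calculated osmolality = 2·Na + glucose + BUN/2.8
= 2·135 + 6.6 + 130/2.8
= 270 + 6.60 + 46.43
= 323.03 mOsm/kg ≈ 323.0 mOsm/kg
Osmolar gap = measured − calculated = 331 − 323.0 = 8.0 mOsm/kg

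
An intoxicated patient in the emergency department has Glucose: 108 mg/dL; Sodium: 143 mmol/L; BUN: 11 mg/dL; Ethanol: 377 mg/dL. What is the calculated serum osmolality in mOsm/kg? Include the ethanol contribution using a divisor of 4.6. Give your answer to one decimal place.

377.9 mOsm/kg

Calculated osmolality = 2·Na + glucose/18 + BUN/2.8 + ethanol/4.6
= 2·143 + 108/18 + 11/2.8 + 377/4.6
= 286 + 6 + 3.93 + 81.96
= 377.89 mOsm/kg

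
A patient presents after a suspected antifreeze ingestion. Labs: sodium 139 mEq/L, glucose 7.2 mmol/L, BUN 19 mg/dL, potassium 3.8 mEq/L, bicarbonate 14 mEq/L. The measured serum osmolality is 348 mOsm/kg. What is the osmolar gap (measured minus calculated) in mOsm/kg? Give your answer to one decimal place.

Calculated osmolality = 2·Na + glucose + BUN/2.8
= 2·139 + 7.2 + 19/2.8
= 278 + 7.20 + 6.79
= 291.99 mOsm/kg ≈ 292.0 mOsm/kg
Osmolar gap = measured − calculated = 348 − 292.0 = 56.0 mOsm/kg

56.0 mOsm/kg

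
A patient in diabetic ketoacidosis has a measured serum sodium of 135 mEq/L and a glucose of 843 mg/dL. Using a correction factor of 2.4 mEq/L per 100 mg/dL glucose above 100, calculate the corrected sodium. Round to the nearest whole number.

Corrected Na = measured Na + 2.4 · (glucose − 100)/100
= 135 + 2.4 · (843 − 100)/100
= 135 + 17.8
= 152.8 mEq/L

153 mEq/L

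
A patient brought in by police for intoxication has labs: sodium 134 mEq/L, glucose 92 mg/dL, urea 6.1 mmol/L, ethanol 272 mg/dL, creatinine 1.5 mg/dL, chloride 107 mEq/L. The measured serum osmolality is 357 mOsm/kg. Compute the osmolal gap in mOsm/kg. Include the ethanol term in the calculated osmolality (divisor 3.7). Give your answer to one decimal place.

4.3 mOsm/kg

Calculated osmolality = 2·Na + glucose/18 + urea + ethanol/3.7
= 2·134 + 92/18 + 6.1 + 272/3.7
= 268 + 5.11 + 6.10 + 73.51
= 352.72 mOsm/kg ≈ 352.7 mOsm/kg
Osmolar gap = measured − calculated = 357 − 352.7 = 4.3 mOsm/kg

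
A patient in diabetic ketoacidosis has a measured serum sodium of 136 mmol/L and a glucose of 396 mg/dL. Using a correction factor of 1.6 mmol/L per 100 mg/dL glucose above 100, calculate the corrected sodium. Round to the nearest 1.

Corrected Na = measured Na + 1.6 · (glucose − 100)/100
= 136 + 1.6 · (396 − 100)/100
= 136 + 4.7
= 140.7 mmol/L

141 mmol/L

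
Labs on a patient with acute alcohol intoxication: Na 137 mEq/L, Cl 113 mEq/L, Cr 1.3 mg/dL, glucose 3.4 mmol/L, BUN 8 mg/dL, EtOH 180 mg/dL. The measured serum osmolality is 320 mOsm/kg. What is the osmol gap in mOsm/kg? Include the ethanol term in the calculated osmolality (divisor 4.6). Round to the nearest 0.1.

0.6 mOsm/kg

Calculated osmolality = 2·Na + glucose + BUN/2.8 + ethanol/4.6
= 2·137 + 3.4 + 8/2.8 + 180/4.6
= 274 + 3.40 + 2.86 + 39.13
= 319.39 mOsm/kg ≈ 319.4 mOsm/kg
Osmolar gap = measured − calculated = 320 − 319.4 = 0.6 mOsm/kg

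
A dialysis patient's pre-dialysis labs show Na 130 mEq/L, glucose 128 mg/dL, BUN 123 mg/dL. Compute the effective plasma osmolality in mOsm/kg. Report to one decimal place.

267.1 mOsm/kg

Effective osmolality excludes urea (freely permeant across cell membranes):
2·Na + glucose/18
= 2·130 + 128/18
= 260 + 7.11
= 267.11 mOsm/kg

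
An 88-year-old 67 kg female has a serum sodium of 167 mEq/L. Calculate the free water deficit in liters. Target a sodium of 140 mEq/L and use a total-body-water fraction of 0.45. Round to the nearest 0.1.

5.8 L

TBW = 0.45 · 67 = 30.15 L
Free water deficit = TBW · (Na/140 − 1)
= 30.15 · (167/140 − 1)
= 30.15 · 0.1929
= 5.82 L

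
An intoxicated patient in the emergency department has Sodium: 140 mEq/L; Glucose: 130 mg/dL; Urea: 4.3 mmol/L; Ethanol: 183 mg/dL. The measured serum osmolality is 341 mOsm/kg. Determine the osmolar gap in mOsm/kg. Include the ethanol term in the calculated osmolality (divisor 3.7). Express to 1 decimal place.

Calculated osmolality = 2·Na + glucose/18 + urea + ethanol/3.7
= 2·140 + 130/18 + 4.3 + 183/3.7
= 280 + 7.22 + 4.30 + 49.46
= 340.98 mOsm/kg ≈ 341.0 mOsm/kg
Osmolar gap = measured − calculated = 341 − 341.0 = 0.0 mOsm/kg

0.0 mOsm/kg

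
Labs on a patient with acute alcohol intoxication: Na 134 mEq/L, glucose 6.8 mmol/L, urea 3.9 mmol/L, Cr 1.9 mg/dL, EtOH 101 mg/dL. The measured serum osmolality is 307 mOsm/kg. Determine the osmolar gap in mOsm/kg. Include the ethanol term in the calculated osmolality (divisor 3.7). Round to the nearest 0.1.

Calculated osmolality = 2·Na + glucose + urea + ethanol/3.7
= 2·134 + 6.8 + 3.9 + 101/3.7
= 268 + 6.80 + 3.90 + 27.30
= 306 mOsm/kg ≈ 306.0 mOsm/kg
Osmolar gap = measured − calculated = 307 − 306.0 = 1.0 mOsm/kg

1.0 mOsm/kg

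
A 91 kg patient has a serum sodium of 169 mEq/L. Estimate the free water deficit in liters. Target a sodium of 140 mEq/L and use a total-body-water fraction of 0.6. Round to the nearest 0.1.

11.3 L

TBW = 0.6 · 91 = 54.6 L
Free water deficit = TBW · (Na/140 − 1)
= 54.6 · (169/140 − 1)
= 54.6 · 0.2071
= 11.31 L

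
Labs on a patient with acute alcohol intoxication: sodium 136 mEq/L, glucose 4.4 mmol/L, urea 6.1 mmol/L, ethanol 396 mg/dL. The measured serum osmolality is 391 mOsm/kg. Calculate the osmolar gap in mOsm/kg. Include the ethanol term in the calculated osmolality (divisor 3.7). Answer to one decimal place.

Calculated osmolality = 2·Na + glucose + urea + ethanol/3.7
= 2·136 + 4.4 + 6.1 + 396/3.7
= 272 + 4.40 + 6.10 + 107.03
= 389.53 mOsm/kg ≈ 389.5 mOsm/kg
Osmolar gap = measured − calculated = 391 − 389.5 = 1.5 mOsm/kg

1.5 mOsm/kg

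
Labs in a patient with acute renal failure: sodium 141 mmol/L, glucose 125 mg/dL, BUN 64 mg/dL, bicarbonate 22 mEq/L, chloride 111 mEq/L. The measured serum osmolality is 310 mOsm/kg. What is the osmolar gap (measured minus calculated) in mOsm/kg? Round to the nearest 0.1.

Calculated osmolality = 2·Na + glucose/18 + BUN/2.8
= 2·141 + 125/18 + 64/2.8
= 282 + 6.94 + 22.86
= 311.8 mOsm/kg ≈ 311.8 mOsm/kg
Osmolar gap = measured − calculated = 310 − 311.8 = -1.8 mOsm/kg

-1.8 mOsm/kg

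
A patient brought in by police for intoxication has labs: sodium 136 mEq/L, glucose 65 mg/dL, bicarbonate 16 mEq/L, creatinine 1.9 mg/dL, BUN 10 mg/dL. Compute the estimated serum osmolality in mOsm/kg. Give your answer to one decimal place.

279.2 mOsm/kg

Calculated osmolality = 2·Na + glucose/18 + BUN/2.8
= 2·136 + 65/18 + 10/2.8
= 272 + 3.61 + 3.57
= 279.18 mOsm/kg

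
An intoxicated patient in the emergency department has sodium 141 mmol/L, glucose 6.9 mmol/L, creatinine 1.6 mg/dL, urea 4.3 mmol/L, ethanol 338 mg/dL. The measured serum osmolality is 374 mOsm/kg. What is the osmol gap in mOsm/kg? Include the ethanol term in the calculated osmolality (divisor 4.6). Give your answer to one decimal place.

7.3 mOsm/kg

Calculated osmolality = 2·Na + glucose + urea + ethanol/4.6
= 2·141 + 6.9 + 4.3 + 338/4.6
= 282 + 6.90 + 4.30 + 73.48
= 366.68 mOsm/kg ≈ 366.7 mOsm/kg
Osmolar gap = measured − calculated = 374 − 366.7 = 7.3 mOsm/kg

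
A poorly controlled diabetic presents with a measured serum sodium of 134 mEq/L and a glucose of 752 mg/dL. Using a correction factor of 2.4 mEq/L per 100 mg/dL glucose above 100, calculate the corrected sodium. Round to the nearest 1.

Corrected Na = measured Na + 2.4 · (glucose − 100)/100
= 134 + 2.4 · (752 − 100)/100
= 134 + 15.6
= 149.6 mEq/L

150 mEq/L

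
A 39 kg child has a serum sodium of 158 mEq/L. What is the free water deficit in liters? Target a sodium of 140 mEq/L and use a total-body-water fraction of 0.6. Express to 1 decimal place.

TBW = 0.6 · 39 = 23.4 L
Free water deficit = TBW · (Na/140 − 1)
= 23.4 · (158/140 − 1)
= 23.4 · 0.1286
= 3.01 L

3.0 L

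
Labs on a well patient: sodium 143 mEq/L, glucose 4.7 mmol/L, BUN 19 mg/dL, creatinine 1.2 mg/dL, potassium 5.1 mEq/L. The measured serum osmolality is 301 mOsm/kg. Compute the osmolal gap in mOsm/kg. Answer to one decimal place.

Calculated osmolality = 2·Na + glucose + BUN/2.8
= 2·143 + 4.7 + 19/2.8
= 286 + 4.70 + 6.79
= 297.49 mOsm/kg ≈ 297.5 mOsm/kg
Osmolar gap = measured − calculated = 301 − 297.5 = 3.5 mOsm/kg

3.5 mOsm/kg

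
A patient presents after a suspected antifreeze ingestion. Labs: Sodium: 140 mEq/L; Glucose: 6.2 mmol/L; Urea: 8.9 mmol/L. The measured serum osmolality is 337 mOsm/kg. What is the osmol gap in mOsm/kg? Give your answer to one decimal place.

Calculated osmolality = 2·Na + glucose + urea
= 2·140 + 6.2 + 8.9
= 280 + 6.20 + 8.90
= 295.1 mOsm/kg ≈ 295.1 mOsm/kg
Osmolar gap = measured − calculated = 337 − 295.1 = 41.9 mOsm/kg

41.9 mOsm/kg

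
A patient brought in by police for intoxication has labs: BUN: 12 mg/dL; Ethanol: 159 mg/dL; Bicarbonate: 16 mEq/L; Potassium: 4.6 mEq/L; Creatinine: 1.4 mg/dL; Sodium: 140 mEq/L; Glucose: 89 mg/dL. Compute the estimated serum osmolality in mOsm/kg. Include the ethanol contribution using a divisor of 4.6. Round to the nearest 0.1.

Calculated osmolality = 2·Na + glucose/18 + BUN/2.8 + ethanol/4.6
= 2·140 + 89/18 + 12/2.8 + 159/4.6
= 280 + 4.94 + 4.29 + 34.57
= 323.8 mOsm/kg

323.8 mOsm/kg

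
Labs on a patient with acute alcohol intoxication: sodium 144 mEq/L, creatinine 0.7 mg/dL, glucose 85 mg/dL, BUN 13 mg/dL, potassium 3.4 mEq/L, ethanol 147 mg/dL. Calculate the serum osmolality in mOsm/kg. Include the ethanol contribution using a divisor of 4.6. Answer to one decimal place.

329.3 mOsm/kg

Calculated osmolality = 2·Na + glucose/18 + BUN/2.8 + ethanol/4.6
= 2·144 + 85/18 + 13/2.8 + 147/4.6
= 288 + 4.72 + 4.64 + 31.96
= 329.32 mOsm/kg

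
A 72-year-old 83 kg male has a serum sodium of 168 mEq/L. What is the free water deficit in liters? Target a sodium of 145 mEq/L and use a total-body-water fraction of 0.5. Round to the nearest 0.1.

6.6 L

TBW = 0.5 · 83 = 41.5 L
Free water deficit = TBW · (Na/145 − 1)
= 41.5 · (168/145 − 1)
= 41.5 · 0.1586
= 6.58 L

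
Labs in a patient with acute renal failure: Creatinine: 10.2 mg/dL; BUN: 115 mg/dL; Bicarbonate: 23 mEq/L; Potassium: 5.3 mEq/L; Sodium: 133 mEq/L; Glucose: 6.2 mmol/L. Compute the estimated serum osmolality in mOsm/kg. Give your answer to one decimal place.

313.3 mOsm/kg

Calculated osmolality = 2·Na + glucose + BUN/2.8
= 2·133 + 6.2 + 115/2.8
= 266 + 6.20 + 41.07
= 313.27 mOsm/kg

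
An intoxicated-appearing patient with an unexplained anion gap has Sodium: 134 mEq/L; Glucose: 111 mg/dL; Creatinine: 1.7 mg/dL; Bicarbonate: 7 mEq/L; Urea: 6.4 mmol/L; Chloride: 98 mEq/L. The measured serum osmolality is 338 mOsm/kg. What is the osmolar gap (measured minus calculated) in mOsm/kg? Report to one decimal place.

57.4 mOsm/kg

Calculated osmolality = 2·Na + glucose/18 + urea
= 2·134 + 111/18 + 6.4
= 268 + 6.17 + 6.40
= 280.57 mOsm/kg ≈ 280.6 mOsm/kg
Osmolar gap = measured − calculated = 338 − 280.6 = 57.4 mOsm/kg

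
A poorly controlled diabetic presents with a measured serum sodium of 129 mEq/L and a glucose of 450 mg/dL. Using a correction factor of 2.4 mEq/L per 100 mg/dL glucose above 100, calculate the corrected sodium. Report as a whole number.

Corrected Na = measured Na + 2.4 · (glucose − 100)/100
= 129 + 2.4 · (450 − 100)/100
= 129 + 8.4
= 137.4 mEq/L

137 mEq/L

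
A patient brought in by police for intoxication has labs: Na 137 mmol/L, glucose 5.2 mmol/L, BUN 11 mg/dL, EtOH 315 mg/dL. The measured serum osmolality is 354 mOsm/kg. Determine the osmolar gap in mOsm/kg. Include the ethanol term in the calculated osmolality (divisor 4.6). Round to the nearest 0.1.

Calculated osmolality = 2·Na + glucose + BUN/2.8 + ethanol/4.6
= 2·137 + 5.2 + 11/2.8 + 315/4.6
= 274 + 5.20 + 3.93 + 68.48
= 351.61 mOsm/kg ≈ 351.6 mOsm/kg
Osmolar gap = measured − calculated = 354 − 351.6 = 2.4 mOsm/kg

2.4 mOsm/kg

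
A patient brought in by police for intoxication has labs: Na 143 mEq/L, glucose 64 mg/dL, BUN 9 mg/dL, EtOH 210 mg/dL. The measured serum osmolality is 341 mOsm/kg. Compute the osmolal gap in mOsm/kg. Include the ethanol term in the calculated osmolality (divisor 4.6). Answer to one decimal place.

2.6 mOsm/kg

Calculated osmolality = 2·Na + glucose/18 + BUN/2.8 + ethanol/4.6
= 2·143 + 64/18 + 9/2.8 + 210/4.6
= 286 + 3.56 + 3.21 + 45.65
= 338.42 mOsm/kg ≈ 338.4 mOsm/kg
Osmolar gap = measured − calculated = 341 − 338.4 = 2.6 mOsm/kg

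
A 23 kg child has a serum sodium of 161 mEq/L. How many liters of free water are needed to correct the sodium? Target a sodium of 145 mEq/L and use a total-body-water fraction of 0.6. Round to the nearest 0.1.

1.5 L

TBW = 0.6 · 23 = 13.8 L
Free water deficit = TBW · (Na/145 − 1)
= 13.8 · (161/145 − 1)
= 13.8 · 0.1103
= 1.52 L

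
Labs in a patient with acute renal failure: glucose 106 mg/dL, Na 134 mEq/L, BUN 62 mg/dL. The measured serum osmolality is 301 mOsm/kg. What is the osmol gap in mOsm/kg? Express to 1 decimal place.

Calculated osmolality = 2·Na + glucose/18 + BUN/2.8
= 2·134 + 106/18 + 62/2.8
= 268 + 5.89 + 22.14
= 296.03 mOsm/kg ≈ 296.0 mOsm/kg
Osmolar gap = measured − calculated = 301 − 296.0 = 5.0 mOsm/kg

5.0 mOsm/kg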